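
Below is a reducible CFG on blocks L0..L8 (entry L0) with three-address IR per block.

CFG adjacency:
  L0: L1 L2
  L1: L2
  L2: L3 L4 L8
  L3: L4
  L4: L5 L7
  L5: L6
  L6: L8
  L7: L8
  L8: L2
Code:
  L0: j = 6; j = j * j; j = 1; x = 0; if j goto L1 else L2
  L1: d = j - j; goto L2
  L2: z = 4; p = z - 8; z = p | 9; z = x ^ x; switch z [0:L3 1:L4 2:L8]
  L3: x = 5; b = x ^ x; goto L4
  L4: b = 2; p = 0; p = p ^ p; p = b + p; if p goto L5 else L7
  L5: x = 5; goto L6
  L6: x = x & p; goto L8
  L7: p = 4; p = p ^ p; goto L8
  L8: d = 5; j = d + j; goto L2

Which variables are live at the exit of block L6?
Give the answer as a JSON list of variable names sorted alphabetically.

Per-block:
  L0: {j,x} / ∅
  L1: {d} / {j}
  L2: {p,z} / {x}
  L3: {b,x} / ∅
  L4: {b,p} / ∅
  L5: {x} / ∅
  L6: {x} / {p,x}
  L7: {p} / ∅
  L8: {d,j} / {j}

Liveness:
  L0 li=∅ lo={j,x}
  L1 li={j,x} lo={j,x}
  L2 li={j,x} lo={j,x}
  L3 li={j} lo={j,x}
  L4 li={j,x} lo={j,p,x}
  L5 li={j,p} lo={j,p,x}
  L6 li={j,p,x} lo={j,x}
  L7 li={j,x} lo={j,x}
  L8 li={j,x} lo={j,x}

live-out(L6) = ["j", "x"]

Answer: ["j", "x"]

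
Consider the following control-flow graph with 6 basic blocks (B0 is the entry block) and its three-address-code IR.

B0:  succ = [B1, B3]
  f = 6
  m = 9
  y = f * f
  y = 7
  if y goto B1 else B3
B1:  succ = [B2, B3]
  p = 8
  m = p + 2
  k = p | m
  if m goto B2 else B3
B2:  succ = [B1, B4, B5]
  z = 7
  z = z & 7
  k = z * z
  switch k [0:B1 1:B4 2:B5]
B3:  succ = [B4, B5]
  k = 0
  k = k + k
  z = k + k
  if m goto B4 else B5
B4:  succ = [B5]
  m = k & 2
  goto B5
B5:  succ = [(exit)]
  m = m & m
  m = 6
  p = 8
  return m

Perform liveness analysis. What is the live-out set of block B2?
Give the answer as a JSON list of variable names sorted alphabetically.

Per-block:
  B0 def {f,m,y} use ∅
  B1 def {k,m,p} use ∅
  B2 def {k,z} use ∅
  B3 def {k,z} use {m}
  B4 def {m} use {k}
  B5 def {m,p} use {m}

Backward fixpoint:
  B0 li=∅ lo={m}
  B1 li=∅ lo={m}
  B2 li={m} lo={k,m}
  B3 li={m} lo={k,m}
  B4 li={k} lo={m}
  B5 li={m} lo=∅

live-out(B2) = ["k", "m"]

Answer: ["k", "m"]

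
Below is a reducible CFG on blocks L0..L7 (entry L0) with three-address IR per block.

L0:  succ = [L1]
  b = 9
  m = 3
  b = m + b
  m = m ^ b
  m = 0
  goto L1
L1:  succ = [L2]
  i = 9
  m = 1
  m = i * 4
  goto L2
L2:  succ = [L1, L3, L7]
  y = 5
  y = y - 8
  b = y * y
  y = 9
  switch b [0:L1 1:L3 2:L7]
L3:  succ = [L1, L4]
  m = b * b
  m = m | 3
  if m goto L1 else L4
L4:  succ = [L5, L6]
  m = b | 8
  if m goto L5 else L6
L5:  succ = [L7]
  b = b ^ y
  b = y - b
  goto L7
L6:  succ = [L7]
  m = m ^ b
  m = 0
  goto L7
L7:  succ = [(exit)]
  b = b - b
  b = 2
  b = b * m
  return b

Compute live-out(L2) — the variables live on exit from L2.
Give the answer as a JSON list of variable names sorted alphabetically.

def/use:
  L0 def {b,m} use ∅
  L1 def {i,m} use ∅
  L2 def {b,y} use ∅
  L3 def {m} use {b}
  L4 def {m} use {b}
  L5 def {b} use {b,y}
  L6 def {m} use {b,m}
  L7 def {b} use {b,m}

Live sets:
  L0: in=∅ out=∅
  L1: in=∅ out={m}
  L2: in={m} out={b,m,y}
  L3: in={b,y} out={b,y}
  L4: in={b,y} out={b,m,y}
  L5: in={b,m,y} out={b,m}
  L6: in={b,m} out={b,m}
  L7: in={b,m} out=∅

live-out(L2) = ["b", "m", "y"]

Answer: ["b", "m", "y"]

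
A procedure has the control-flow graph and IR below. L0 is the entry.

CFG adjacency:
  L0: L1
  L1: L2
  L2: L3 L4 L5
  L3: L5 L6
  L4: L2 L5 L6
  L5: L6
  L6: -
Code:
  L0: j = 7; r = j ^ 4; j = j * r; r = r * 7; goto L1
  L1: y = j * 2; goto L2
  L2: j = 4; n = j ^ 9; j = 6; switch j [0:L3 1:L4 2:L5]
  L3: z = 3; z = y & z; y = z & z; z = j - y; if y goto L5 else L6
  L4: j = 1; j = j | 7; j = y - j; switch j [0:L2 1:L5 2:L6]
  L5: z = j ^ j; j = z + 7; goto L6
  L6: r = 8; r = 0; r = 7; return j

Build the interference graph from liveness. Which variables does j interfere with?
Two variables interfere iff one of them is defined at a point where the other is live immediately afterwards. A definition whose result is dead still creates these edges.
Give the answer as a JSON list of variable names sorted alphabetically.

Answer: ["r", "y", "z"]

Analysis:
Per-block:
  L0: def={j,r} ue=∅
  L1: def={y} ue={j}
  L2: def={j,n} ue=∅
  L3: def={y,z} ue={j,y}
  L4: def={j} ue={y}
  L5: def={j,z} ue={j}
  L6: def={r} ue={j}

Liveness:
  L0: in=∅ out={j}
  L1: in={j} out={y}
  L2: in={y} out={j,y}
  L3: in={j,y} out={j}
  L4: in={y} out={j,y}
  L5: in={j} out={j}
  L6: in={j} out=∅

Conflict graph:
  j↔{r,y,z}
  n↔{y}
  r↔{j}
  y↔{j,n,z}
  z↔{j,y}

N(j) = ["r", "y", "z"]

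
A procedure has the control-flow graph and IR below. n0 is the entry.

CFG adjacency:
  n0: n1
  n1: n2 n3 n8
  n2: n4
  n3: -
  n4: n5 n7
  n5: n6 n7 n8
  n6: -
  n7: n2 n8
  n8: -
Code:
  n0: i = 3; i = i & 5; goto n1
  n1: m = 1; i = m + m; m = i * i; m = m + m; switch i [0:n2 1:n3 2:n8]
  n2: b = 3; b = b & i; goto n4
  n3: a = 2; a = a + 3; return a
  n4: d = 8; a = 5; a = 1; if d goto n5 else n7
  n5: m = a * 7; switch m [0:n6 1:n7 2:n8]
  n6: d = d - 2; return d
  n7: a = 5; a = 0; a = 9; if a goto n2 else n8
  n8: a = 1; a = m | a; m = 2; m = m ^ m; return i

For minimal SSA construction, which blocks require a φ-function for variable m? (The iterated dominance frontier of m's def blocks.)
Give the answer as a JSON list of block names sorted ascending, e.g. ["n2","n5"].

idom tree: n1←n0 n2←n1 n3←n1 n4←n2 n5←n4 n6←n5 n7←n4 n8←n1
Dom∩ at merges:
  n2: preds {n1,n7}: {n0,n1} ∩ {n0,n1,n2,n4,n7} = {n0,n1}; idom=n1
  n7: preds {n4,n5}: {n0,n1,n2,n4} ∩ {n0,n1,n2,n4,n5} = {n0,n1,n2,n4}; idom=n4
  n8: preds {n1,n5,n7}: {n0,n1} ∩ {n0,n1,n2,n4,n5} ∩ {n0,n1,n2,n4,n7} = {n0,n1}; idom=n1

DF derivation:
  n2←n1: walk · to n1
  n2←n7: walk n7→n4→n2 to n1
  n7←n4: walk · to n4
  n7←n5: walk n5 to n4
  n8←n1: walk · to n1
  n8←n5: walk n5→n4→n2 to n1
  n8←n7: walk n7→n4→n2 to n1
  n0: DF=∅
  n1: DF=∅
  n2: DF={n2,n8}
  n3: DF=∅
  n4: DF={n2,n8}
  n5: DF={n7,n8}
  n6: DF=∅
  n7: DF={n2,n8}
  n8: DF=∅

φ for m: defs {n1,n5,n8}
  DF⁺ = {n2,n7,n8}

Answer: ["n2", "n7", "n8"]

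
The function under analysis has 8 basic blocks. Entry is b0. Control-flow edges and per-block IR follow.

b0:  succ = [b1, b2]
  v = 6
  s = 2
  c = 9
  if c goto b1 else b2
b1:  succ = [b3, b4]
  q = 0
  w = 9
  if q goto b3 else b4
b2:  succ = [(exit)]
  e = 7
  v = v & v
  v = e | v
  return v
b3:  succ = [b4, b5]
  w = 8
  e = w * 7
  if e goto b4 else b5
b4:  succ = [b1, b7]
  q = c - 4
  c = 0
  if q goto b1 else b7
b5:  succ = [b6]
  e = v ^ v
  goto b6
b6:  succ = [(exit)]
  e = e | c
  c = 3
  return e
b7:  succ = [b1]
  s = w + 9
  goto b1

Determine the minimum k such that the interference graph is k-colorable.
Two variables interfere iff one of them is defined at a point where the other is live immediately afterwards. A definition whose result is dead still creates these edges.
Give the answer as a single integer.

Block summaries:
  b0: {c,s,v} / ∅
  b1: {q,w} / ∅
  b2: {e,v} / {v}
  b3: {e,w} / ∅
  b4: {c,q} / {c}
  b5: {e} / {v}
  b6: {c,e} / {c,e}
  b7: {s} / {w}

Backward fixpoint:
  b0: in=∅ out={c,v}
  b1: in={c,v} out={c,v,w}
  b2: in={v} out=∅
  b3: in={c,v} out={c,v,w}
  b4: in={c,v,w} out={c,v,w}
  b5: in={c,v} out={c,e}
  b6: in={c,e} out=∅
  b7: in={c,v,w} out={c,v}

Interfere edges:
  c: {e,q,s,v,w}
  e: {c,v,w}
  q: {c,v,w}
  s: {c,v}
  v: {c,e,q,s,w}
  w: {c,e,q,v}

Colouring:
  {c,e,v,w} pairwise interfere (4-clique) ⇒ χ ≥ 4
  assign c→c0 e→c3 q→c3 s→c2 v→c1 w→c2 — no edge inside a register ⇒ χ ≤ 4
  χ = 4

Answer: 4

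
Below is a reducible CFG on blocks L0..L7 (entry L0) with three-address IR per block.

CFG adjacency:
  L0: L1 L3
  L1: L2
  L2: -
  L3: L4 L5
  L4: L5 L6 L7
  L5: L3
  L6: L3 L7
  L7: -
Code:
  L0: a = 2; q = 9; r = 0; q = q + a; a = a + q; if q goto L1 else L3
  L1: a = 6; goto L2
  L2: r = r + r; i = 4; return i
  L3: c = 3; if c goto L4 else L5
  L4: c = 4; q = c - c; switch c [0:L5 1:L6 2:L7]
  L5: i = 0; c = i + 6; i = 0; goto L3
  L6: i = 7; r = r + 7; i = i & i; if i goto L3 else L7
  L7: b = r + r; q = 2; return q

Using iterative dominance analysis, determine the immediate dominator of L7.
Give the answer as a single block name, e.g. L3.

idom tree: L1←L0 L2←L1 L3←L0 L4←L3 L5←L3 L6←L4 L7←L4
Dom at joins:
  L3: preds {L0,L5,L6}: {L0} ∩ {L0,L3,L5} ∩ {L0,L3,L4,L6} = {L0}; idom=L0
  L5: preds {L3,L4}: {L0,L3} ∩ {L0,L3,L4} = {L0,L3}; idom=L3
  L7: preds {L4,L6}: {L0,L3,L4} ∩ {L0,L3,L4,L6} = {L0,L3,L4}; idom=L4

idom(L7) = L4

Answer: L4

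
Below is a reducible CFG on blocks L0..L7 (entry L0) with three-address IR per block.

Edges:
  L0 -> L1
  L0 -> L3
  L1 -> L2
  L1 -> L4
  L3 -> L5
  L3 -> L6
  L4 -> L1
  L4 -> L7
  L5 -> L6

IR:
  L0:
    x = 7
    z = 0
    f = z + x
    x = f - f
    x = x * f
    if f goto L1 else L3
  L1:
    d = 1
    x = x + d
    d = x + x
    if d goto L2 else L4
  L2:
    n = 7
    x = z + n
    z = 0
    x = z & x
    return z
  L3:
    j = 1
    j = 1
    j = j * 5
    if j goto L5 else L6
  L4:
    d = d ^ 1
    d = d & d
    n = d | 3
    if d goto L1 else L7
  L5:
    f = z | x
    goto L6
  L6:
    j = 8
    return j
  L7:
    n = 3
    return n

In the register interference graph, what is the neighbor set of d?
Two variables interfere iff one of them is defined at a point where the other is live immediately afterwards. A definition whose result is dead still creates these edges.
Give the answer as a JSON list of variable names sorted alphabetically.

Per-block:
  L0: {f,x,z} / ∅
  L1: {d,x} / {x}
  L2: {n,x,z} / {z}
  L3: {j} / ∅
  L4: {d,n} / {d}
  L5: {f} / {x,z}
  L6: {j} / ∅
  L7: {n} / ∅

Live sets:
  L0: in=∅ out={x,z}
  L1: in={x,z} out={d,x,z}
  L2: in={z} out=∅
  L3: in={x,z} out={x,z}
  L4: in={d,x,z} out={x,z}
  L5: in={x,z} out=∅
  L6: in=∅ out=∅
  L7: in=∅ out=∅

Conflict graph:
  d↔{n,x,z}
  f↔{x,z}
  j↔{x,z}
  n↔{d,x,z}
  x↔{d,f,j,n,z}
  z↔{d,f,j,n,x}

N(d) = ["n", "x", "z"]

Answer: ["n", "x", "z"]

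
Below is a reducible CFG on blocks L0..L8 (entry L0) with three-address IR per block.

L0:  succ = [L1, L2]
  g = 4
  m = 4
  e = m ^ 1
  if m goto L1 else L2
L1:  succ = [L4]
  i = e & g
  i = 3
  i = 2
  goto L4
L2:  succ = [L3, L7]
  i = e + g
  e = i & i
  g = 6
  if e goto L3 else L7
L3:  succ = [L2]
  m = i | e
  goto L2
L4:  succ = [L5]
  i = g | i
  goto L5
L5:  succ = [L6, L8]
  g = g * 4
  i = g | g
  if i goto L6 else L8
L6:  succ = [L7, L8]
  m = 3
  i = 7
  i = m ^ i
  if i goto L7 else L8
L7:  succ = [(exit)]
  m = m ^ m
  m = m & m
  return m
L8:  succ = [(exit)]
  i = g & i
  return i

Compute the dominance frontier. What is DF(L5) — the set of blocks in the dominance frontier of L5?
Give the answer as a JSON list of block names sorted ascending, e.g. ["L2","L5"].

Answer: ["L7"]

Analysis:
idom tree: L1←L0 L2←L0 L3←L2 L4←L1 L5←L4 L6←L5 L7←L0 L8←L5
Dom at joins:
  L2: preds {L0,L3}: {L0} ∩ {L0,L2,L3} = {L0}; idom=L0
  L7: preds {L2,L6}: {L0,L2} ∩ {L0,L1,L4,L5,L6} = {L0}; idom=L0
  L8: preds {L5,L6}: {L0,L1,L4,L5} ∩ {L0,L1,L4,L5,L6} = {L0,L1,L4,L5}; idom=L5

Frontier:
  join L2 pred L0: · stop@L0
  join L2 pred L3: L3→L2 stop@L0
  join L7 pred L2: L2 stop@L0
  join L7 pred L6: L6→L5→L4→L1 stop@L0
  join L8 pred L5: · stop@L5
  join L8 pred L6: L6 stop@L5
  DF(L0)=∅
  DF(L1)={L7}
  DF(L2)={L2,L7}
  DF(L3)={L2}
  DF(L4)={L7}
  DF(L5)={L7}
  DF(L6)={L7,L8}
  DF(L7)=∅
  DF(L8)=∅

DF(L5) = ["L7"]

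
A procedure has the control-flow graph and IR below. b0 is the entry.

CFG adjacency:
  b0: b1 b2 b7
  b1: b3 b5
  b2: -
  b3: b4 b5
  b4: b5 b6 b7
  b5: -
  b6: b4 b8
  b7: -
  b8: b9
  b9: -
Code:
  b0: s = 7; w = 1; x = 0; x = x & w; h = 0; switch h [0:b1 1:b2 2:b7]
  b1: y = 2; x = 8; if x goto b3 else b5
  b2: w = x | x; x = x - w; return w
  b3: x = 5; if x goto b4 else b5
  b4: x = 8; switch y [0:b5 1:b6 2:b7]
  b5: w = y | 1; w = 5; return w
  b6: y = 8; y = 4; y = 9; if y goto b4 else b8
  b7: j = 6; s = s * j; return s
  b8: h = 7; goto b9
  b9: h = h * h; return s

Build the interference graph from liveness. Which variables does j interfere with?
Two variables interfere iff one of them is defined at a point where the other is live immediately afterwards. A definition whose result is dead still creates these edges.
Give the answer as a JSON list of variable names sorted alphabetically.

Per-block:
  b0 def {h,s,w,x} use ∅
  b1 def {x,y} use ∅
  b2 def {w,x} use {x}
  b3 def {x} use ∅
  b4 def {x} use {y}
  b5 def {w} use {y}
  b6 def {y} use ∅
  b7 def {j,s} use {s}
  b8 def {h} use ∅
  b9 def {h} use {h,s}

Liveness:
  b0 li=∅ lo={s,x}
  b1 li={s} lo={s,y}
  b2 li={x} lo=∅
  b3 li={s,y} lo={s,y}
  b4 li={s,y} lo={s,y}
  b5 li={y} lo=∅
  b6 li={s} lo={s,y}
  b7 li={s} lo=∅
  b8 li={s} lo={h,s}
  b9 li={h,s} lo=∅

Interference:
  h — {s,x}
  j — {s}
  s — {h,j,w,x,y}
  w — {s,x}
  x — {h,s,w,y}
  y — {s,x}

N(j) = ["s"]

Answer: ["s"]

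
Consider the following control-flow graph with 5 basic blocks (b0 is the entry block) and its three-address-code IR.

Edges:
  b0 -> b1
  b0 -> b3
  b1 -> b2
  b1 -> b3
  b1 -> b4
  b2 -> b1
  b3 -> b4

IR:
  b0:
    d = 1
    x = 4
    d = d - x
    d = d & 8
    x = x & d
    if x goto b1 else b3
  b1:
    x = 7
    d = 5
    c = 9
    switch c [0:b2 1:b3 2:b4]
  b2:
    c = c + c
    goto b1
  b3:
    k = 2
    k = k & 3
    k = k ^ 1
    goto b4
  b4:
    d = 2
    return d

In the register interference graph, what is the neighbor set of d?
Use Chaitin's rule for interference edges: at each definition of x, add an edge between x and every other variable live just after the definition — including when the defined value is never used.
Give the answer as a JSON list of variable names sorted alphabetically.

Answer: ["x"]

Analysis:
Block summaries:
  b0: def={d,x} ue=∅
  b1: def={c,d,x} ue=∅
  b2: def={c} ue={c}
  b3: def={k} ue=∅
  b4: def={d} ue=∅

Liveness:
  b0 li=∅ lo=∅
  b1 li=∅ lo={c}
  b2 li={c} lo=∅
  b3 li=∅ lo=∅
  b4 li=∅ lo=∅

Interference:
  c: ∅
  d: {x}
  k: ∅
  x: {d}

N(d) = ["x"]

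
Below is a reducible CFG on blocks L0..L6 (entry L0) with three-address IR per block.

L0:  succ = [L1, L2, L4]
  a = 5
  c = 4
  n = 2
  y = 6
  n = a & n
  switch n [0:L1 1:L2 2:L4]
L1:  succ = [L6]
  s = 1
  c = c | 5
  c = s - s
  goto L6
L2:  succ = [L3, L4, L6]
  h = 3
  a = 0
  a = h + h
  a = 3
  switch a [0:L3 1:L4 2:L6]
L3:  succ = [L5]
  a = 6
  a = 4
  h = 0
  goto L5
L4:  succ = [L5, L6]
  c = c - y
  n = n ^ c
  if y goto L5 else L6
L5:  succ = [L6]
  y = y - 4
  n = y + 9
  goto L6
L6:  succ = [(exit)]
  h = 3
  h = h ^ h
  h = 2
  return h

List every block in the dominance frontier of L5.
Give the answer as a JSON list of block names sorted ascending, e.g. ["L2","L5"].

Answer: ["L6"]

Analysis:
idom tree: L1←L0 L2←L0 L3←L2 L4←L0 L5←L0 L6←L0
Dom at joins:
  L4: preds {L0,L2}: {L0} ∩ {L0,L2} = {L0}; idom=L0
  L5: preds {L3,L4}: {L0,L2,L3} ∩ {L0,L4} = {L0}; idom=L0
  L6: preds {L1,L2,L4,L5}: {L0,L1} ∩ {L0,L2} ∩ {L0,L4} ∩ {L0,L5} = {L0}; idom=L0

DF walk-up:
  L4←L0: walk · to L0
  L4←L2: walk L2 to L0
  L5←L3: walk L3→L2 to L0
  L5←L4: walk L4 to L0
  L6←L1: walk L1 to L0
  L6←L2: walk L2 to L0
  L6←L4: walk L4 to L0
  L6←L5: walk L5 to L0
  DF(L0)=∅
  DF(L1)={L6}
  DF(L2)={L4,L5,L6}
  DF(L3)={L5}
  DF(L4)={L5,L6}
  DF(L5)={L6}
  DF(L6)=∅

DF(L5) = ["L6"]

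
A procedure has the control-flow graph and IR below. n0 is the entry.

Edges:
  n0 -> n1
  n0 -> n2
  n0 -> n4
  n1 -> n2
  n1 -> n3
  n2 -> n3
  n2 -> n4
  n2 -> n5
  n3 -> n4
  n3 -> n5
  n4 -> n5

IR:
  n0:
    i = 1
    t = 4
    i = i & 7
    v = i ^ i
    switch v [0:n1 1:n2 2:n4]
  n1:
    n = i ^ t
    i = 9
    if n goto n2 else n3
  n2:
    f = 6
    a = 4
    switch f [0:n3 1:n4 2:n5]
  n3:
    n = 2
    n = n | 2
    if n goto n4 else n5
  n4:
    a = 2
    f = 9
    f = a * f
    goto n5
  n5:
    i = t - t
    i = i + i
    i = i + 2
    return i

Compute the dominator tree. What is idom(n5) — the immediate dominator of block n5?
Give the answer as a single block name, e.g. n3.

Answer: n0

Analysis:
idom tree: n1←n0 n2←n0 n3←n0 n4←n0 n5←n0
Dom∩ at merges:
  n2: preds {n0,n1}: {n0} ∩ {n0,n1} = {n0}; idom=n0
  n3: preds {n1,n2}: {n0,n1} ∩ {n0,n2} = {n0}; idom=n0
  n4: preds {n0,n2,n3}: {n0} ∩ {n0,n2} ∩ {n0,n3} = {n0}; idom=n0
  n5: preds {n2,n3,n4}: {n0,n2} ∩ {n0,n3} ∩ {n0,n4} = {n0}; idom=n0

idom(n5) = n0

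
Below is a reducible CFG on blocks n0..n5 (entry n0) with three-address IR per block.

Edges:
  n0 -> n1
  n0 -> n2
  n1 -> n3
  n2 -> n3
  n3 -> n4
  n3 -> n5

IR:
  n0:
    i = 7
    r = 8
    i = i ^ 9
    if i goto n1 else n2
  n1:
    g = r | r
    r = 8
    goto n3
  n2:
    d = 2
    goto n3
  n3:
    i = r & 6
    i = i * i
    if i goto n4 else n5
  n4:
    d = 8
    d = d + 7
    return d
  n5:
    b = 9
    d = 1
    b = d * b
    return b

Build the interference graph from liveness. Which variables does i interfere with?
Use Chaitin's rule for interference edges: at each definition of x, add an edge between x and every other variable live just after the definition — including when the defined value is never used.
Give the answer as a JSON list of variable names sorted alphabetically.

Per-block:
  n0: {i,r} / ∅
  n1: {g,r} / {r}
  n2: {d} / ∅
  n3: {i} / {r}
  n4: {d} / ∅
  n5: {b,d} / ∅

Backward fixpoint:
  n0 li=∅ lo={r}
  n1 li={r} lo={r}
  n2 li={r} lo={r}
  n3 li={r} lo=∅
  n4 li=∅ lo=∅
  n5 li=∅ lo=∅

Conflict graph:
  b — {d}
  d — {b,r}
  g — ∅
  i — {r}
  r — {d,i}

N(i) = ["r"]

Answer: ["r"]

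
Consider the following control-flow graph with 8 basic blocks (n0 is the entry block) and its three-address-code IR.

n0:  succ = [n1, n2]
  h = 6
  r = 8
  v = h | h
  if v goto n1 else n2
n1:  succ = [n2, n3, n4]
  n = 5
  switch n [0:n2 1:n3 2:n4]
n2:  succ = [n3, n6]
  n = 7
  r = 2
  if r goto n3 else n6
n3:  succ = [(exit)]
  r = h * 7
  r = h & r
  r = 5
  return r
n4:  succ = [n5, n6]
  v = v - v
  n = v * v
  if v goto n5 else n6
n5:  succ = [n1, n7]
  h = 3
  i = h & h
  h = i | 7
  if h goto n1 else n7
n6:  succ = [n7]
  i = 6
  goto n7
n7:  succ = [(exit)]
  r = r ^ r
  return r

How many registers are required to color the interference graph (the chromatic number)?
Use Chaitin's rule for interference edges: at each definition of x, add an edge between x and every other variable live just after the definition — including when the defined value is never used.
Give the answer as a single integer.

Answer: 4

Derivation:
Per-block:
  n0: def={h,r,v} ue=∅
  n1: def={n} ue=∅
  n2: def={n,r} ue=∅
  n3: def={r} ue={h}
  n4: def={n,v} ue={v}
  n5: def={h,i} ue=∅
  n6: def={i} ue=∅
  n7: def={r} ue={r}

Backward fixpoint:
  n0: in=∅ out={h,r,v}
  n1: in={h,r,v} out={h,r,v}
  n2: in={h} out={h,r}
  n3: in={h} out=∅
  n4: in={r,v} out={r,v}
  n5: in={r,v} out={h,r,v}
  n6: in={r} out={r}
  n7: in={r} out=∅

Interfere edges:
  h — {n,r,v}
  i — {r,v}
  n — {h,r,v}
  r — {h,i,n,v}
  v — {h,i,n,r}

Chromatic number:
  clique {h,n,r,v} ⇒ need ≥ 4
  assign h→r2 i→r2 n→r3 r→r0 v→r1 — no edge inside a register ⇒ χ ≤ 4
  χ = 4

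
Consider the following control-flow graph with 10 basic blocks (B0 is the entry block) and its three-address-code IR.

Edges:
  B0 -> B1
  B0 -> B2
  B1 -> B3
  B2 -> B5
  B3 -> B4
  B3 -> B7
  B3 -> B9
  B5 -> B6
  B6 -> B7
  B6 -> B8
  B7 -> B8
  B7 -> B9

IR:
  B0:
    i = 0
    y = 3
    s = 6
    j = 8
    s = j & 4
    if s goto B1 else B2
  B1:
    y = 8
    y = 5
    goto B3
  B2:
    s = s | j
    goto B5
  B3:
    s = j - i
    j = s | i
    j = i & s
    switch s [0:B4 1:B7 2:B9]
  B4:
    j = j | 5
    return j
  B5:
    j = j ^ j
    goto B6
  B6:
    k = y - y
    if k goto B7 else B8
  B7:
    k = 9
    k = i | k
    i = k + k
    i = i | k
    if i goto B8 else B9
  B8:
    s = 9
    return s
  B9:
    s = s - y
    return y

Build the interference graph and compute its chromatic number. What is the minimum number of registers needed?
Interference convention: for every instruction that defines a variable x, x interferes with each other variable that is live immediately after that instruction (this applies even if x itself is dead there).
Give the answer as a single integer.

Per-block:
  B0 def {i,j,s,y} use ∅
  B1 def {y} use ∅
  B2 def {s} use {j,s}
  B3 def {j,s} use {i,j}
  B4 def {j} use {j}
  B5 def {j} use {j}
  B6 def {k} use {y}
  B7 def {i,k} use {i}
  B8 def {s} use ∅
  B9 def {s} use {s,y}

Liveness:
  B0: in=∅ out={i,j,s,y}
  B1: in={i,j} out={i,j,y}
  B2: in={i,j,s,y} out={i,j,s,y}
  B3: in={i,j,y} out={i,j,s,y}
  B4: in={j} out=∅
  B5: in={i,j,s,y} out={i,s,y}
  B6: in={i,s,y} out={i,s,y}
  B7: in={i,s,y} out={s,y}
  B8: in=∅ out=∅
  B9: in={s,y} out=∅

Interfere edges:
  i↔{j,k,s,y}
  j↔{i,s,y}
  k↔{i,s,y}
  s↔{i,j,k,y}
  y↔{i,j,k,s}

Colouring:
  {i,j,s,y} pairwise interfere (4-clique) ⇒ χ ≥ 4
  4-colouring: r0={i}  r1={s}  r2={y}  r3={j,k}
  χ = 4

Answer: 4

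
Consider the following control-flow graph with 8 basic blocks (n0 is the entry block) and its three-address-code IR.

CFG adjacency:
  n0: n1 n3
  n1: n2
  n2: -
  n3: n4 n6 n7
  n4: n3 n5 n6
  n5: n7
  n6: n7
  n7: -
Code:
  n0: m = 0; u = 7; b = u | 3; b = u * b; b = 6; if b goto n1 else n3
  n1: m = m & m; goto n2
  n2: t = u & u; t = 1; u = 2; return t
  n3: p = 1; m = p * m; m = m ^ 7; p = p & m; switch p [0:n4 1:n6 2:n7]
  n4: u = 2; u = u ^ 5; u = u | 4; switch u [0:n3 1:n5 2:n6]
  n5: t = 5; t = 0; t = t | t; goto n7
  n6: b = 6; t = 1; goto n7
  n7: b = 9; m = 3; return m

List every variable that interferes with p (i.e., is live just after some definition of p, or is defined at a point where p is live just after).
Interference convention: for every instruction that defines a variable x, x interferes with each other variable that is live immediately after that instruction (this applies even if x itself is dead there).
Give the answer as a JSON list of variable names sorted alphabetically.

Answer: ["m"]

Working:
Per-block:
  n0 def {b,m,u} use ∅
  n1 def {m} use {m}
  n2 def {t,u} use {u}
  n3 def {m,p} use {m}
  n4 def {u} use ∅
  n5 def {t} use ∅
  n6 def {b,t} use ∅
  n7 def {b,m} use ∅

Live sets:
  live n0: ∅→{m,u}
  live n1: {m,u}→{u}
  live n2: {u}→∅
  live n3: {m}→{m}
  live n4: {m}→{m}
  live n5: ∅→∅
  live n6: ∅→∅
  live n7: ∅→∅

Conflict graph:
  b: {m,u}
  m: {b,p,u}
  p: {m}
  t: {u}
  u: {b,m,t}

N(p) = ["m"]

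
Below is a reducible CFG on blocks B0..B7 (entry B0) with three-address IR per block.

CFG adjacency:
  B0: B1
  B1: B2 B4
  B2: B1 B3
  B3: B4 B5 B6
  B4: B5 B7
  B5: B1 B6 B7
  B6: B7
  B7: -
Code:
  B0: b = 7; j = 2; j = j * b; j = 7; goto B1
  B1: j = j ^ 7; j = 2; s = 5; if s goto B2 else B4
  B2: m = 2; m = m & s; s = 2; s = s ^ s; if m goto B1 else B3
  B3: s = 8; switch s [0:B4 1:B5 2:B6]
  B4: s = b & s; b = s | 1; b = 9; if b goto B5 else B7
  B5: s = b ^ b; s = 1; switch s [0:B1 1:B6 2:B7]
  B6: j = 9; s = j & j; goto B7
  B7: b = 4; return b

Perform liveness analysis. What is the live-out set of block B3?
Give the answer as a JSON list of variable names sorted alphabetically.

Answer: ["b", "j", "s"]

Derivation:
Block summaries:
  B0: def={b,j} ue=∅
  B1: def={j,s} ue={j}
  B2: def={m,s} ue={s}
  B3: def={s} ue=∅
  B4: def={b,s} ue={b,s}
  B5: def={s} ue={b}
  B6: def={j,s} ue=∅
  B7: def={b} ue=∅

Live sets:
  live B0: ∅→{b,j}
  live B1: {b,j}→{b,j,s}
  live B2: {b,j,s}→{b,j}
  live B3: {b,j}→{b,j,s}
  live B4: {b,j,s}→{b,j}
  live B5: {b,j}→{b,j}
  live B6: ∅→∅
  live B7: ∅→∅

live-out(B3) = ["b", "j", "s"]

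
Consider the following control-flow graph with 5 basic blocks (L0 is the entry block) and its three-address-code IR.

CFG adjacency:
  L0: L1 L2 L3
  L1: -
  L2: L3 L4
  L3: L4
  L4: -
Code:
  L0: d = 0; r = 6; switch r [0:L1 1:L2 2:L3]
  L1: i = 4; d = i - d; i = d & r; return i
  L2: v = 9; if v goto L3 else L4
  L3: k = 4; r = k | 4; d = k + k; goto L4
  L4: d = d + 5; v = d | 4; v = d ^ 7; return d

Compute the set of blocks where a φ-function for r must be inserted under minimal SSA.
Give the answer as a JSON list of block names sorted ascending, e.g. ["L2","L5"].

idom tree: L1←L0 L2←L0 L3←L0 L4←L0
Dom∩ at merges:
  L3: preds {L0,L2}: {L0} ∩ {L0,L2} = {L0}; idom=L0
  L4: preds {L2,L3}: {L0,L2} ∩ {L0,L3} = {L0}; idom=L0

DF derivation:
  join L3 pred L0: · stop@L0
  join L3 pred L2: L2 stop@L0
  join L4 pred L2: L2 stop@L0
  join L4 pred L3: L3 stop@L0
  DF(L0)=∅
  DF(L1)=∅
  DF(L2)={L3,L4}
  DF(L3)={L4}
  DF(L4)=∅

φ for r: defs {L0,L3}
  DF⁺ = {L4}

Answer: ["L4"]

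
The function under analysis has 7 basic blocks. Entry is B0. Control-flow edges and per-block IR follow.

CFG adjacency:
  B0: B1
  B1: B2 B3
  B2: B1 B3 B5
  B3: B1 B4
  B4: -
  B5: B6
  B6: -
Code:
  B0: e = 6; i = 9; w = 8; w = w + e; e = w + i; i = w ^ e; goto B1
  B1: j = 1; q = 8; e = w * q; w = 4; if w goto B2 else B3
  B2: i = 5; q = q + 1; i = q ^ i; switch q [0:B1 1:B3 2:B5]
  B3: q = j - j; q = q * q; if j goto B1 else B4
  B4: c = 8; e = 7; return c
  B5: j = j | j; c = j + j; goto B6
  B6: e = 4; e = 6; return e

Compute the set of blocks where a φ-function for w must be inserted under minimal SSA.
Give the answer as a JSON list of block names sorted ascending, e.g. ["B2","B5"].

Answer: ["B1"]

Analysis:
idom tree: B1←B0 B2←B1 B3←B1 B4←B3 B5←B2 B6←B5
Dom at joins:
  B1: preds {B0,B2,B3}: {B0} ∩ {B0,B1,B2} ∩ {B0,B1,B3} = {B0}; idom=B0
  B3: preds {B1,B2}: {B0,B1} ∩ {B0,B1,B2} = {B0,B1}; idom=B1

DF derivation:
  join B1 pred B0: · stop@B0
  join B1 pred B2: B2→B1 stop@B0
  join B1 pred B3: B3→B1 stop@B0
  join B3 pred B1: · stop@B1
  join B3 pred B2: B2 stop@B1
  B0: DF=∅
  B1: DF={B1}
  B2: DF={B1,B3}
  B3: DF={B1}
  B4: DF=∅
  B5: DF=∅
  B6: DF=∅

φ for w: defs {B0,B1}
  DF⁺ = {B1}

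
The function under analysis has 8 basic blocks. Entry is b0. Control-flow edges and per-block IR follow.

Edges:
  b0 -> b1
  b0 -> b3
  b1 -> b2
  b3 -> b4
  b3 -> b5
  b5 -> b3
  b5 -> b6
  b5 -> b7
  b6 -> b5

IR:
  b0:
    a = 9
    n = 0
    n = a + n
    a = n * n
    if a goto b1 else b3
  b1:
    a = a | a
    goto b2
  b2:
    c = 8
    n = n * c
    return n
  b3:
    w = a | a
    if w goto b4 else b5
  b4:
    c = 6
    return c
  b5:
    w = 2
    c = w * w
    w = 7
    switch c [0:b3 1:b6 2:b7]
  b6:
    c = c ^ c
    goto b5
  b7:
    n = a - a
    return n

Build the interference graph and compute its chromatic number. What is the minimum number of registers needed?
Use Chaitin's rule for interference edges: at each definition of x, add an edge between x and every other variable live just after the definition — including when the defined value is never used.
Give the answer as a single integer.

def/use:
  b0 def {a,n} use ∅
  b1 def {a} use {a}
  b2 def {c,n} use {n}
  b3 def {w} use {a}
  b4 def {c} use ∅
  b5 def {c,w} use ∅
  b6 def {c} use {c}
  b7 def {n} use {a}

Live sets:
  b0 li=∅ lo={a,n}
  b1 li={a,n} lo={n}
  b2 li={n} lo=∅
  b3 li={a} lo={a}
  b4 li=∅ lo=∅
  b5 li={a} lo={a,c}
  b6 li={a,c} lo={a}
  b7 li={a} lo=∅

Interference:
  a: {c,n,w}
  c: {a,n,w}
  n: {a,c}
  w: {a,c}

Chromatic number:
  lower bound: {a,c,n} mutually conflict ⇒ χ ≥ 3
  assign a→c0 c→c1 n→c2 w→c2 — no edge inside a register ⇒ χ ≤ 3
  χ = 3

Answer: 3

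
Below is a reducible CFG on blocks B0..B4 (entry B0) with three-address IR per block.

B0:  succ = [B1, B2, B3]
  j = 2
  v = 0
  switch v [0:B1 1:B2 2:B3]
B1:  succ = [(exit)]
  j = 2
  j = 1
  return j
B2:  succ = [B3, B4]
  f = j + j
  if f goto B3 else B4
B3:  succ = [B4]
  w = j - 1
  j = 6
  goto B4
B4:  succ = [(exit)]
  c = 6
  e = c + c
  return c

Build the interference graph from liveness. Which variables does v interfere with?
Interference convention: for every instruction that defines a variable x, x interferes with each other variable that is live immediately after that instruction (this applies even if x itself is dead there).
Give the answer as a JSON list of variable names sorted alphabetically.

Block summaries:
  B0: {j,v} / ∅
  B1: {j} / ∅
  B2: {f} / {j}
  B3: {j,w} / {j}
  B4: {c,e} / ∅

Backward fixpoint:
  live B0: ∅→{j}
  live B1: ∅→∅
  live B2: {j}→{j}
  live B3: {j}→∅
  live B4: ∅→∅

Interference:
  c: {e}
  e: {c}
  f: {j}
  j: {f,v}
  v: {j}
  w: ∅

N(v) = ["j"]

Answer: ["j"]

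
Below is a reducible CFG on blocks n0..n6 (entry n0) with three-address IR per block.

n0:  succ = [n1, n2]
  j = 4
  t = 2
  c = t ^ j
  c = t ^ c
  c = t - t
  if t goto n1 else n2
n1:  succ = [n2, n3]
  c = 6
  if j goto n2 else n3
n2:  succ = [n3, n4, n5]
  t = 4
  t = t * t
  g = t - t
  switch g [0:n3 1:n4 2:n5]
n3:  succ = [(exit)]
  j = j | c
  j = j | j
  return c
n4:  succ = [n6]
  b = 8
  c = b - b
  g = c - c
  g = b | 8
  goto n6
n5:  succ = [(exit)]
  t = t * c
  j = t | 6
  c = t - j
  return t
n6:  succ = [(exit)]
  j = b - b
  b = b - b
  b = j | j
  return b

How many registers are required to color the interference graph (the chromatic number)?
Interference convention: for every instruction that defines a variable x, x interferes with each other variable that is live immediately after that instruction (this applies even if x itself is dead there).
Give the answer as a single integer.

def/use:
  n0: def={c,j,t} ue=∅
  n1: def={c} ue={j}
  n2: def={g,t} ue=∅
  n3: def={j} ue={c,j}
  n4: def={b,c,g} ue=∅
  n5: def={c,j,t} ue={c,t}
  n6: def={b,j} ue={b}

Backward fixpoint:
  n0 li=∅ lo={c,j}
  n1 li={j} lo={c,j}
  n2 li={c,j} lo={c,j,t}
  n3 li={c,j} lo=∅
  n4 li=∅ lo={b}
  n5 li={c,t} lo=∅
  n6 li={b} lo=∅

Interference:
  b — {c,g,j}
  c — {b,g,j,t}
  g — {b,c,j,t}
  j — {b,c,g,t}
  t — {c,g,j}

Colouring:
  clique {b,c,g,j} ⇒ need ≥ 4
  assign b→c3 c→c0 g→c1 j→c2 t→c3 — no edge inside a register ⇒ χ ≤ 4
  χ = 4

Answer: 4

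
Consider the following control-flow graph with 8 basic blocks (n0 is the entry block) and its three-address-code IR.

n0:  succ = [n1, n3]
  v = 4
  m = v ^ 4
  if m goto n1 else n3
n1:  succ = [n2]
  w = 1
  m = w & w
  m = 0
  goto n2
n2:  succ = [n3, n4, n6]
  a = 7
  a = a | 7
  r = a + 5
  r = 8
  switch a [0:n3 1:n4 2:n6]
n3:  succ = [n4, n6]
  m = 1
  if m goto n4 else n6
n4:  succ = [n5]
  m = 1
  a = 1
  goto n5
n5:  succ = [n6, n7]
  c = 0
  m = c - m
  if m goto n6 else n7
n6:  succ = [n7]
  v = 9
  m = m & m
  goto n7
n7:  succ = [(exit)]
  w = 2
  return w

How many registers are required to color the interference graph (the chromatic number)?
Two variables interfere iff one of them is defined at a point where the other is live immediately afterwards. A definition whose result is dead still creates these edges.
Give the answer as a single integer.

def/use:
  n0: def={m,v} ue=∅
  n1: def={m,w} ue=∅
  n2: def={a,r} ue=∅
  n3: def={m} ue=∅
  n4: def={a,m} ue=∅
  n5: def={c,m} ue={m}
  n6: def={m,v} ue={m}
  n7: def={w} ue=∅

Backward fixpoint:
  n0: in=∅ out=∅
  n1: in=∅ out={m}
  n2: in={m} out={m}
  n3: in=∅ out={m}
  n4: in=∅ out={m}
  n5: in={m} out={m}
  n6: in={m} out=∅
  n7: in=∅ out=∅

Interfere edges:
  a — {m,r}
  c — {m}
  m — {a,c,r,v}
  r — {a,m}
  v — {m}
  w — ∅

Colouring:
  lower bound: {a,m,r} mutually conflict ⇒ χ ≥ 3
  3-colouring: c0={m,w}  c1={a,c,v}  c2={r}
  χ = 3

Answer: 3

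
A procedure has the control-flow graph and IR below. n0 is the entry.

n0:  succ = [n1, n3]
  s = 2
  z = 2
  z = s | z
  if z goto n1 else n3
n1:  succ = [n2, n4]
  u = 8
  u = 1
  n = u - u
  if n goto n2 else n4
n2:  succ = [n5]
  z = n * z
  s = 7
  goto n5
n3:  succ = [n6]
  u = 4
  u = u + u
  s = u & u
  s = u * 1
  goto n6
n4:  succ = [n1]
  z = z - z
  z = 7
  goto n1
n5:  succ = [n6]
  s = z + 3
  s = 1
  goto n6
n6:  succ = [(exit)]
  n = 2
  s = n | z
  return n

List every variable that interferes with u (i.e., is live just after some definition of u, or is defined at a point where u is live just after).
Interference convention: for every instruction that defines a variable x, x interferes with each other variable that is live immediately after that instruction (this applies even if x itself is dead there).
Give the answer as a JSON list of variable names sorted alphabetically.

Per-block:
  n0 def {s,z} use ∅
  n1 def {n,u} use ∅
  n2 def {s,z} use {n,z}
  n3 def {s,u} use ∅
  n4 def {z} use {z}
  n5 def {s} use {z}
  n6 def {n,s} use {z}

Liveness:
  n0 li=∅ lo={z}
  n1 li={z} lo={n,z}
  n2 li={n,z} lo={z}
  n3 li={z} lo={z}
  n4 li={z} lo={z}
  n5 li={z} lo={z}
  n6 li={z} lo=∅

Interference:
  n — {s,z}
  s — {n,u,z}
  u — {s,z}
  z — {n,s,u}

N(u) = ["s", "z"]

Answer: ["s", "z"]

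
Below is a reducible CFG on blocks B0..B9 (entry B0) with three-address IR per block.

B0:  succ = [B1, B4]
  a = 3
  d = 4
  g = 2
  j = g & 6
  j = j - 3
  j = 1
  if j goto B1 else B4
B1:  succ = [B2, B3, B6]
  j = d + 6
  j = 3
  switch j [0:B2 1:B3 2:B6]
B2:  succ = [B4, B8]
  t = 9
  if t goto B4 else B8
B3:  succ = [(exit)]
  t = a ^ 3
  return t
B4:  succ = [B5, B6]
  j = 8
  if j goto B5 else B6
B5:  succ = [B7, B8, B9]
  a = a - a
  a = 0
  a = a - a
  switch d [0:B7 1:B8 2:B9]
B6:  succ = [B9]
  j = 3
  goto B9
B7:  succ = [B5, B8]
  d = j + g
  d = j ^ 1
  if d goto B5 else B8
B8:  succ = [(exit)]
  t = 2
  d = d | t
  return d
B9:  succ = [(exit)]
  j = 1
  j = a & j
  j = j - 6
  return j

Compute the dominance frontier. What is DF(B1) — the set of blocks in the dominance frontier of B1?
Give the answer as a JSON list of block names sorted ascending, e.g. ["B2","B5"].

idom tree: B1←B0 B2←B1 B3←B1 B4←B0 B5←B4 B6←B0 B7←B5 B8←B0 B9←B0
Join-block Dom:
  B4: preds {B0,B2}: {B0} ∩ {B0,B1,B2} = {B0}; idom=B0
  B5: preds {B4,B7}: {B0,B4} ∩ {B0,B4,B5,B7} = {B0,B4}; idom=B4
  B6: preds {B1,B4}: {B0,B1} ∩ {B0,B4} = {B0}; idom=B0
  B8: preds {B2,B5,B7}: {B0,B1,B2} ∩ {B0,B4,B5} ∩ {B0,B4,B5,B7} = {B0}; idom=B0
  B9: preds {B5,B6}: {B0,B4,B5} ∩ {B0,B6} = {B0}; idom=B0

DF derivation:
  B4←B0: walk · to B0
  B4←B2: walk B2→B1 to B0
  B5←B4: walk · to B4
  B5←B7: walk B7→B5 to B4
  B6←B1: walk B1 to B0
  B6←B4: walk B4 to B0
  B8←B2: walk B2→B1 to B0
  B8←B5: walk B5→B4 to B0
  B8←B7: walk B7→B5→B4 to B0
  B9←B5: walk B5→B4 to B0
  B9←B6: walk B6 to B0
  B0: DF=∅
  B1: DF={B4,B6,B8}
  B2: DF={B4,B8}
  B3: DF=∅
  B4: DF={B6,B8,B9}
  B5: DF={B5,B8,B9}
  B6: DF={B9}
  B7: DF={B5,B8}
  B8: DF=∅
  B9: DF=∅

DF(B1) = ["B4", "B6", "B8"]

Answer: ["B4", "B6", "B8"]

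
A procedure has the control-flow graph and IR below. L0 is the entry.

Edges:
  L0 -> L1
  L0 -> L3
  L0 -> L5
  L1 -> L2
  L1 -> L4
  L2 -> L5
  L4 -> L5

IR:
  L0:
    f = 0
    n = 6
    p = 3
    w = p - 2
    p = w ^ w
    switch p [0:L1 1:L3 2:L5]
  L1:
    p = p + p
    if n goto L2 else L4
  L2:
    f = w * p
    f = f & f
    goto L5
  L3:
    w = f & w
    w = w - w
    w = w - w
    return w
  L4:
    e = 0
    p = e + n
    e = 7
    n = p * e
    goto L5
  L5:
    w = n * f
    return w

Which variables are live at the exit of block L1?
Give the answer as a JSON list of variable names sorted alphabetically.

def/use:
  L0 def {f,n,p,w} use ∅
  L1 def {p} use {n,p}
  L2 def {f} use {p,w}
  L3 def {w} use {f,w}
  L4 def {e,n,p} use {n}
  L5 def {w} use {f,n}

Liveness:
  L0: in=∅ out={f,n,p,w}
  L1: in={f,n,p,w} out={f,n,p,w}
  L2: in={n,p,w} out={f,n}
  L3: in={f,w} out=∅
  L4: in={f,n} out={f,n}
  L5: in={f,n} out=∅

live-out(L1) = ["f", "n", "p", "w"]

Answer: ["f", "n", "p", "w"]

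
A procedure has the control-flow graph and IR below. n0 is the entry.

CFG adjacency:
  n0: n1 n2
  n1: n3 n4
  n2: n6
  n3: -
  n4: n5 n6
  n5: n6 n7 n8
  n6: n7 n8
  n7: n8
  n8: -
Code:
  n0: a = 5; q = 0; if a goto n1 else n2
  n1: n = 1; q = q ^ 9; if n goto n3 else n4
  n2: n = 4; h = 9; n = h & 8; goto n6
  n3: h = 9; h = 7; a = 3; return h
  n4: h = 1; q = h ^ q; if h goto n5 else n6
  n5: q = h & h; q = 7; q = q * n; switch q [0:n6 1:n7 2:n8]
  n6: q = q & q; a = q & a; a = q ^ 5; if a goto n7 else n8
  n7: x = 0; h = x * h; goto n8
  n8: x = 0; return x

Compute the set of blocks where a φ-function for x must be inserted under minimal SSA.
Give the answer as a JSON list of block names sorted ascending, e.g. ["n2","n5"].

idom tree: n1←n0 n2←n0 n3←n1 n4←n1 n5←n4 n6←n0 n7←n0 n8←n0
Dom at joins:
  n6: preds {n2,n4,n5}: {n0,n2} ∩ {n0,n1,n4} ∩ {n0,n1,n4,n5} = {n0}; idom=n0
  n7: preds {n5,n6}: {n0,n1,n4,n5} ∩ {n0,n6} = {n0}; idom=n0
  n8: preds {n5,n6,n7}: {n0,n1,n4,n5} ∩ {n0,n6} ∩ {n0,n7} = {n0}; idom=n0

DF derivation:
  n6←n2: walk n2 to n0
  n6←n4: walk n4→n1 to n0
  n6←n5: walk n5→n4→n1 to n0
  n7←n5: walk n5→n4→n1 to n0
  n7←n6: walk n6 to n0
  n8←n5: walk n5→n4→n1 to n0
  n8←n6: walk n6 to n0
  n8←n7: walk n7 to n0
  n0: DF=∅
  n1: DF={n6,n7,n8}
  n2: DF={n6}
  n3: DF=∅
  n4: DF={n6,n7,n8}
  n5: DF={n6,n7,n8}
  n6: DF={n7,n8}
  n7: DF={n8}
  n8: DF=∅

φ for x: defs {n7,n8}
  DF⁺ = {n8}

Answer: ["n8"]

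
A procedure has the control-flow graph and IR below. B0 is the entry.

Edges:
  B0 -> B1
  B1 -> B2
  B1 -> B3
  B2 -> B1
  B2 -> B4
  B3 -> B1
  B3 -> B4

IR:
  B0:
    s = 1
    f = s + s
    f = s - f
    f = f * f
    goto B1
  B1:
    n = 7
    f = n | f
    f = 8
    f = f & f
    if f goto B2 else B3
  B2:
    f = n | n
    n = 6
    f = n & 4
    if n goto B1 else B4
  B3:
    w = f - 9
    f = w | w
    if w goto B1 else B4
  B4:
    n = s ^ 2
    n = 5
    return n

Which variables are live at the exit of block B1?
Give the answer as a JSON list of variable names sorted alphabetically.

Per-block:
  B0 def {f,s} use ∅
  B1 def {f,n} use {f}
  B2 def {f,n} use {n}
  B3 def {f,w} use {f}
  B4 def {n} use {s}

Liveness:
  live B0: ∅→{f,s}
  live B1: {f,s}→{f,n,s}
  live B2: {n,s}→{f,s}
  live B3: {f,s}→{f,s}
  live B4: {s}→∅

live-out(B1) = ["f", "n", "s"]

Answer: ["f", "n", "s"]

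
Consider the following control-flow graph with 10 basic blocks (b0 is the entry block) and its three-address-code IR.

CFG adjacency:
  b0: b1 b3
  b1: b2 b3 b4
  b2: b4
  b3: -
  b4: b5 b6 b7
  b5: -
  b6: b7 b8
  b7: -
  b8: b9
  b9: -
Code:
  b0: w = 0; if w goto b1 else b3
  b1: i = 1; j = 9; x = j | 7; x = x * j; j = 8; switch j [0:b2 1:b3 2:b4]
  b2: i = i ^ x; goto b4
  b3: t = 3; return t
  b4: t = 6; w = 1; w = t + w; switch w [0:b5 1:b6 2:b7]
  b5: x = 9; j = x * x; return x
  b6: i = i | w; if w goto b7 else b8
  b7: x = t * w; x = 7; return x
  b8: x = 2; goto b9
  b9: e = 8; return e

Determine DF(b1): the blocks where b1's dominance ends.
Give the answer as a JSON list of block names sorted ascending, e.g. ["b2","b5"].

idom tree: b1←b0 b2←b1 b3←b0 b4←b1 b5←b4 b6←b4 b7←b4 b8←b6 b9←b8
Dom at joins:
  b3: preds {b0,b1}: {b0} ∩ {b0,b1} = {b0}; idom=b0
  b4: preds {b1,b2}: {b0,b1} ∩ {b0,b1,b2} = {b0,b1}; idom=b1
  b7: preds {b4,b6}: {b0,b1,b4} ∩ {b0,b1,b4,b6} = {b0,b1,b4}; idom=b4

DF derivation:
  join b3 pred b0: · stop@b0
  join b3 pred b1: b1 stop@b0
  join b4 pred b1: · stop@b1
  join b4 pred b2: b2 stop@b1
  join b7 pred b4: · stop@b4
  join b7 pred b6: b6 stop@b4
  b0 → ∅
  b1 → {b3}
  b2 → {b4}
  b3 → ∅
  b4 → ∅
  b5 → ∅
  b6 → {b7}
  b7 → ∅
  b8 → ∅
  b9 → ∅

DF(b1) = ["b3"]

Answer: ["b3"]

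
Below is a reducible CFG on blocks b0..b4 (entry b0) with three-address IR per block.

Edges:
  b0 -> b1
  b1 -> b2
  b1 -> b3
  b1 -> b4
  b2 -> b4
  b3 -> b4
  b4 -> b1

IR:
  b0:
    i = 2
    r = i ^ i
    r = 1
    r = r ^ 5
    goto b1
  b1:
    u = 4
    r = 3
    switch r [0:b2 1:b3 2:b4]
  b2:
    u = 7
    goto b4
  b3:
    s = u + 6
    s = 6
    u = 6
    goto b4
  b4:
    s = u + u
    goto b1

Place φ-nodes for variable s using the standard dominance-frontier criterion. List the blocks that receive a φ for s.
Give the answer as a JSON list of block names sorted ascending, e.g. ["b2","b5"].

Answer: ["b1", "b4"]

Working:
idom tree: b1←b0 b2←b1 b3←b1 b4←b1
Dom at joins:
  b1: preds {b0,b4}: {b0} ∩ {b0,b1,b4} = {b0}; idom=b0
  b4: preds {b1,b2,b3}: {b0,b1} ∩ {b0,b1,b2} ∩ {b0,b1,b3} = {b0,b1}; idom=b1

DF derivation:
  b1←b0: walk · to b0
  b1←b4: walk b4→b1 to b0
  b4←b1: walk · to b1
  b4←b2: walk b2 to b1
  b4←b3: walk b3 to b1
  DF(b0)=∅
  DF(b1)={b1}
  DF(b2)={b4}
  DF(b3)={b4}
  DF(b4)={b1}

φ for s: defs {b3,b4}
  DF⁺ = {b1,b4}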